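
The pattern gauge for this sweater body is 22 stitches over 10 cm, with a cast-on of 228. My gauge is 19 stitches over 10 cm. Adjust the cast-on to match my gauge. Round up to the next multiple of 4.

Scale factor = 19 / 22 = 0.864.
228 × 19 / 22 = 196.91 sts.
→ 200 sts.

CO 200 sts.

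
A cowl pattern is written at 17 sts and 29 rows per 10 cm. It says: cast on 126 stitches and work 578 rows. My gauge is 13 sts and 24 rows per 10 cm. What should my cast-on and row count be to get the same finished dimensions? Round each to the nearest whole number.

Stitches: 126 × 13/17 = 96.35 → 96.
Rows: 578 × 24/29 = 478.34 → 478.

Cast on 96 stitches; work 478 rows.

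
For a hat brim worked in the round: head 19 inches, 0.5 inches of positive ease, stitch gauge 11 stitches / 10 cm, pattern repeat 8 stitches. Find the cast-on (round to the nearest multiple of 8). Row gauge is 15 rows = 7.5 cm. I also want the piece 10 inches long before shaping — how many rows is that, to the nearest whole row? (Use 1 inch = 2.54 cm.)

Finished = 19 + 0.5 = 19.5 inches.
19.5 inches × 2.54 = 49.53 cm.
11/10 = 1.1 sts per cm; 49.53 × 1.1 = 54.48 sts.
Nearest multiple of 8 → 56.
10 inches = 25.40 cm; × 2 = 50.80 → 51 rows.

Cast on 56 stitches; work 51 rows.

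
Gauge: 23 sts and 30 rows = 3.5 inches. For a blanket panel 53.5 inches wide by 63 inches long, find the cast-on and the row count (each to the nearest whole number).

Cast on 352 stitches and work 540 rows.

Stitch gauge = 23/3.5 = 6.571 sts/in; 53.5 × 6.571 = 351.57 → 352 sts.
Row gauge = 30/3.5 = 8.571 rows/in; 63 × 8.571 = 540.00 → 540 rows.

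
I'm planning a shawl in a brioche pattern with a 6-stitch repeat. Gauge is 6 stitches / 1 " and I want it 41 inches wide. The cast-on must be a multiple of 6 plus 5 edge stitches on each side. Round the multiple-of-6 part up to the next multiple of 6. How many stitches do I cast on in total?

Cast on 250 stitches.

6 / 1 = 6 sts per inch.
41 × 6 = 246.00 sts.
Less 10 edge sts → 236.00 for the repeat.
Next multiple of 6: 240.
Add back 10 edge sts → 250.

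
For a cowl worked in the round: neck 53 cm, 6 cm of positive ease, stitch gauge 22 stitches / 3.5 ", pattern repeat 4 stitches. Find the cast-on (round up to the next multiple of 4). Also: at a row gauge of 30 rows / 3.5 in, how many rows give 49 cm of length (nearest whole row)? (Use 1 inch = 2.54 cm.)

Cast on 148 stitches; work 165 rows.

Finished = 53 + 6 = 59 cm.
59 cm × 1/2.54 = 23.23 inches.
22/3.5 = 6.286 sts per in; 23.23 × 6.286 = 146.01 sts.
Next multiple of 4 → 148.
49 cm = 19.29 inches; × 8.571 = 165.35 → 165 rows.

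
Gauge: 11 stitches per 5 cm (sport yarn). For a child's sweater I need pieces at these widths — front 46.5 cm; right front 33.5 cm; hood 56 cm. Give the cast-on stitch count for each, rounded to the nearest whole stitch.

front 102; right front 74; hood 123.

Rate = 11/5 = 2.2 sts per cm.
front: 46.5 × 2.2 = 102.30 → 102.
right front: 33.5 × 2.2 = 73.70 → 74.
hood: 56 × 2.2 = 123.20 → 123.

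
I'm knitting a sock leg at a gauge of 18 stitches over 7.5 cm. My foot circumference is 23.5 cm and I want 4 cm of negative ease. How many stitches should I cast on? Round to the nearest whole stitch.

Finished = 23.5 − 4 = 19.5 cm.
18 / 7.5 = 2.4 sts per cm.
19.50 × 2.4 = 46.80 sts.
→ 47 sts.

47 stitches.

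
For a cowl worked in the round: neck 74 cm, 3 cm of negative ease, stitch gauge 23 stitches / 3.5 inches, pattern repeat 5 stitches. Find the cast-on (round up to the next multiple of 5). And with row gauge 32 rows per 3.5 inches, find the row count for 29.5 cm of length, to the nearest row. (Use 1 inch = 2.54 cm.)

Cast on 185 stitches; work 106 rows.

Finished = 74 − 3 = 71 cm.
71 cm × 1/2.54 = 27.95 inches.
23/3.5 = 6.571 sts per in; 27.95 × 6.571 = 183.69 sts.
Next multiple of 5 → 185.
29.5 cm = 11.61 inches; × 9.143 = 106.19 → 106 rows.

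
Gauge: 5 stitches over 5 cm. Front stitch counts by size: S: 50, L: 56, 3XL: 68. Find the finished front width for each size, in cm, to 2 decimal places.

S 50.00 cm; L 56.00 cm; 3XL 68.00 cm.

5/5 = 1 sts per cm.
S: 50 / 1 = 50.000 → 50.00 cm.
L: 56 / 1 = 56.000 → 56.00 cm.
3XL: 68 / 1 = 68.000 → 68.00 cm.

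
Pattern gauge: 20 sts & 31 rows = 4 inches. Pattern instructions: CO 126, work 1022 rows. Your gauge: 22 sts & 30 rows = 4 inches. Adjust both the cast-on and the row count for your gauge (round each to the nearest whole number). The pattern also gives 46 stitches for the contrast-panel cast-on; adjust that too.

Cast on 139 stitches; work 989 rows; contrast-panel cast-on 51 stitches.

Stitches: 126 × 22/20 = 138.60 → 139.
Rows: 1022 × 30/31 = 989.03 → 989.
contrast-panel cast-on: 46 × 22/20 = 50.60 → 51.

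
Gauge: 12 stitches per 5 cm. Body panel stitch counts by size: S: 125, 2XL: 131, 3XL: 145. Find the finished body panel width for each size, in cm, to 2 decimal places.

12/5 = 2.4 sts per cm.
S: 125 / 2.4 = 52.083 → 52.08 cm.
2XL: 131 / 2.4 = 54.583 → 54.58 cm.
3XL: 145 / 2.4 = 60.417 → 60.42 cm.

S 52.08 cm; 2XL 54.58 cm; 3XL 60.42 cm.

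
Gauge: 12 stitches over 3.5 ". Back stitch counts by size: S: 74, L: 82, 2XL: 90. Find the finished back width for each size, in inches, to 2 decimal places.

12/3.5 = 3.429 sts per in.
S: 74 / 3.429 = 21.583 → 21.58 in.
L: 82 / 3.429 = 23.917 → 23.92 in.
2XL: 90 / 3.429 = 26.250 → 26.25 in.

S 21.58 inches; L 23.92 inches; 2XL 26.25 inches.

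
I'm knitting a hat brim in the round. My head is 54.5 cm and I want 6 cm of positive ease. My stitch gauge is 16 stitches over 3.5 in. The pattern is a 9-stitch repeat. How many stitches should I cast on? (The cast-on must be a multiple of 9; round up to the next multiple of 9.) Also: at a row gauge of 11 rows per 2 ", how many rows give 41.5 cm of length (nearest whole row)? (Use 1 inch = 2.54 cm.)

Finished = 54.5 + 6 = 60.5 cm.
60.5 cm × 1/2.54 = 23.82 inches.
16/3.5 = 4.571 sts per in; 23.82 × 4.571 = 108.89 sts.
Next multiple of 9 → 117.
41.5 cm = 16.34 inches; × 5.5 = 89.86 → 90 rows.

Cast on 117 stitches; work 90 rows.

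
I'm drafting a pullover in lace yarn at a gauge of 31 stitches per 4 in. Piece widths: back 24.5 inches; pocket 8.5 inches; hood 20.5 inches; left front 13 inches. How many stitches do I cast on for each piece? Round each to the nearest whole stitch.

Rate = 31/4 = 7.75 sts per in.
back: 24.5 × 7.75 = 189.88 → 190.
pocket: 8.5 × 7.75 = 65.88 → 66.
hood: 20.5 × 7.75 = 158.88 → 159.
left front: 13 × 7.75 = 100.75 → 101.

back 190; pocket 66; hood 159; left front 101.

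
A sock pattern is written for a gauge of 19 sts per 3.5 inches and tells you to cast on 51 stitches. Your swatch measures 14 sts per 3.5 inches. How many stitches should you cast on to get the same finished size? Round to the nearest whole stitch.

Scale factor = 14 / 19 = 0.737.
51 × 14 / 19 = 37.58 sts.
→ 38 sts.

38 stitches.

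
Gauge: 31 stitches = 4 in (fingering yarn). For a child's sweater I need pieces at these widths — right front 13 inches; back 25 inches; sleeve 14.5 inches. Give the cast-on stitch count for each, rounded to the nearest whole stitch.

Rate = 31/4 = 7.75 sts per in.
right front: 13 × 7.75 = 100.75 → 101.
back: 25 × 7.75 = 193.75 → 194.
sleeve: 14.5 × 7.75 = 112.38 → 112.

right front 101; back 194; sleeve 112.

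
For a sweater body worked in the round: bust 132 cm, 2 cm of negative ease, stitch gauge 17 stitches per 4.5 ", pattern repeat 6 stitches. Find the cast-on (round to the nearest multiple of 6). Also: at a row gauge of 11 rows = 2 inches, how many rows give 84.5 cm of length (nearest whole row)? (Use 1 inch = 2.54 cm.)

Finished = 132 − 2 = 130 cm.
130 cm × 1/2.54 = 51.18 inches.
17/4.5 = 3.778 sts per in; 51.18 × 3.778 = 193.35 sts.
Nearest multiple of 6 → 192.
84.5 cm = 33.27 inches; × 5.5 = 182.97 → 183 rows.

Cast on 192 stitches; work 183 rows.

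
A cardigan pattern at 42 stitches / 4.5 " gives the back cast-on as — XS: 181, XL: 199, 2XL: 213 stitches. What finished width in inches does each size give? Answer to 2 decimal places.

42/4.5 = 9.333 sts per in.
XS: 181 / 9.333 = 19.393 → 19.39 in.
XL: 199 / 9.333 = 21.321 → 21.32 in.
2XL: 213 / 9.333 = 22.821 → 22.82 in.

XS 19.39 inches; XL 21.32 inches; 2XL 22.82 inches.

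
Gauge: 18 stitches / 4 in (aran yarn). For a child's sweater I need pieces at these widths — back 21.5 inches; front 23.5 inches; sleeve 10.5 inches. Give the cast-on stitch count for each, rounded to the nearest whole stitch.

Rate = 18/4 = 4.5 sts per in.
back: 21.5 × 4.5 = 96.75 → 97.
front: 23.5 × 4.5 = 105.75 → 106.
sleeve: 10.5 × 4.5 = 47.25 → 47.

back 97; front 106; sleeve 47.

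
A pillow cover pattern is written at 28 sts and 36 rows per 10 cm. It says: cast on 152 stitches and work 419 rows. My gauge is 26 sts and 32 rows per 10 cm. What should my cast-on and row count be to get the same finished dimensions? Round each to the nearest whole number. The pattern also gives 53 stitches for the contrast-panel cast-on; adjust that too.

Cast on 141 stitches; work 372 rows; contrast-panel cast-on 49 stitches.

Stitches: 152 × 26/28 = 141.14 → 141.
Rows: 419 × 32/36 = 372.44 → 372.
contrast-panel cast-on: 53 × 26/28 = 49.21 → 49.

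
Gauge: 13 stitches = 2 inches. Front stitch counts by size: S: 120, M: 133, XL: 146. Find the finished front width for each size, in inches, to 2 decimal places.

13/2 = 6.5 sts per in.
S: 120 / 6.5 = 18.462 → 18.46 in.
M: 133 / 6.5 = 20.462 → 20.46 in.
XL: 146 / 6.5 = 22.462 → 22.46 in.

S 18.46 inches; M 20.46 inches; XL 22.46 inches.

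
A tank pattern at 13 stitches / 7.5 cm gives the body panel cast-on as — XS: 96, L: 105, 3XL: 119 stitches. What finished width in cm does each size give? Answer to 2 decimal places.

13/7.5 = 1.733 sts per cm.
XS: 96 / 1.733 = 55.385 → 55.38 cm.
L: 105 / 1.733 = 60.577 → 60.58 cm.
3XL: 119 / 1.733 = 68.654 → 68.65 cm.

XS 55.38 cm; L 60.58 cm; 3XL 68.65 cm.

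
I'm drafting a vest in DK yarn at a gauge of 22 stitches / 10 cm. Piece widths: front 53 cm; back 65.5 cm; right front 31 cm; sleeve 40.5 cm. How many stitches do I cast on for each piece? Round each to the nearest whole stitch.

Rate = 22/10 = 2.2 sts per cm.
front: 53 × 2.2 = 116.60 → 117.
back: 65.5 × 2.2 = 144.10 → 144.
right front: 31 × 2.2 = 68.20 → 68.
sleeve: 40.5 × 2.2 = 89.10 → 89.

front 117; back 144; right front 68; sleeve 89.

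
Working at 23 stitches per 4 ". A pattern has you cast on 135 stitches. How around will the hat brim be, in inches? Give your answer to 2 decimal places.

23 stitches / 4 inch = 5.75 stitches per inch.
135 / 5.75 = 23.478 inches.

23.48 inches.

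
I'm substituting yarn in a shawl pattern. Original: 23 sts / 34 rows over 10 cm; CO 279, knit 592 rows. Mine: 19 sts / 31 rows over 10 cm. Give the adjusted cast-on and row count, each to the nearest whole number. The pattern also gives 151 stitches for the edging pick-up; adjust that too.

Stitches: 279 × 19/23 = 230.48 → 230.
Rows: 592 × 31/34 = 539.76 → 540.
edging pick-up: 151 × 19/23 = 124.74 → 125.

Cast on 230 stitches; work 540 rows; edging pick-up 125 stitches.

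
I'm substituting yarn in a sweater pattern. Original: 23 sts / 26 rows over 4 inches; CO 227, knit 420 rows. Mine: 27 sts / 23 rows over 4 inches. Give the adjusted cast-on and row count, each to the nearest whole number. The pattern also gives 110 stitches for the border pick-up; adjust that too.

Cast on 266 stitches; work 372 rows; border pick-up 129 stitches.

Stitches: 227 × 27/23 = 266.48 → 266.
Rows: 420 × 23/26 = 371.54 → 372.
border pick-up: 110 × 27/23 = 129.13 → 129.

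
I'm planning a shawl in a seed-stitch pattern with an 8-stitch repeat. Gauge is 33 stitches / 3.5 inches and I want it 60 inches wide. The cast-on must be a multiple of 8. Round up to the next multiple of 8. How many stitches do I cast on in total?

CO 568 sts.

33 / 3.5 = 9.429 sts per inch.
60 × 9.429 = 565.71 sts.
Next multiple of 8: 568.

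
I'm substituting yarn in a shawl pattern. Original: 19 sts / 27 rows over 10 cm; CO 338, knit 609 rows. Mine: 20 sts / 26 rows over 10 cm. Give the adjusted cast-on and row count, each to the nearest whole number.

Cast on 356 stitches; work 586 rows.

Stitches: 338 × 20/19 = 355.79 → 356.
Rows: 609 × 26/27 = 586.44 → 586.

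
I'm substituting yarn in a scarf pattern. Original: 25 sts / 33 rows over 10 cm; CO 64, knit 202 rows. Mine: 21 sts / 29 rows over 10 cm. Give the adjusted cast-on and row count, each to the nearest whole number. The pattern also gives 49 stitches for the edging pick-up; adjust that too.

Stitches: 64 × 21/25 = 53.76 → 54.
Rows: 202 × 29/33 = 177.52 → 178.
edging pick-up: 49 × 21/25 = 41.16 → 41.

Cast on 54 stitches; work 178 rows; edging pick-up 41 stitches.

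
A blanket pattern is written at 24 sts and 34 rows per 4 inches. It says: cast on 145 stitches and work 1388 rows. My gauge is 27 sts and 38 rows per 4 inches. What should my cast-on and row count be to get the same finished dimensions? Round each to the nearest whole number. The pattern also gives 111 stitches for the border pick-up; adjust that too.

Cast on 163 stitches; work 1551 rows; border pick-up 125 stitches.

Stitches: 145 × 27/24 = 163.12 → 163.
Rows: 1388 × 38/34 = 1551.29 → 1551.
border pick-up: 111 × 27/24 = 124.88 → 125.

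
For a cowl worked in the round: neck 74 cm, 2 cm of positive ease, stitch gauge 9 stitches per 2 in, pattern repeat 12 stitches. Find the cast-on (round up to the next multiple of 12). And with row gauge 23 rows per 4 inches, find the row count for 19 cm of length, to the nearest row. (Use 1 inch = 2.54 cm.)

Finished = 74 + 2 = 76 cm.
76 cm × 1/2.54 = 29.92 inches.
9/2 = 4.5 sts per in; 29.92 × 4.5 = 134.65 sts.
Next multiple of 12 → 144.
19 cm = 7.48 inches; × 5.75 = 43.01 → 43 rows.

Cast on 144 stitches; work 43 rows.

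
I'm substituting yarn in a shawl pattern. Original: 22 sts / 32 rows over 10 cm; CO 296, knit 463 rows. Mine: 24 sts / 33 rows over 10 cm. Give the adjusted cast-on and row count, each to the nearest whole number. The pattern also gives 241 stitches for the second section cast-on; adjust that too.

Cast on 323 stitches; work 477 rows; second section cast-on 263 stitches.

Stitches: 296 × 24/22 = 322.91 → 323.
Rows: 463 × 33/32 = 477.47 → 477.
second section cast-on: 241 × 24/22 = 262.91 → 263.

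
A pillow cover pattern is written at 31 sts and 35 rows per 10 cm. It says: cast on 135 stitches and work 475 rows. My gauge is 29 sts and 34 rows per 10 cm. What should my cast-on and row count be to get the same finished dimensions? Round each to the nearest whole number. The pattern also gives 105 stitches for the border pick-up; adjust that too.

Cast on 126 stitches; work 461 rows; border pick-up 98 stitches.

Stitches: 135 × 29/31 = 126.29 → 126.
Rows: 475 × 34/35 = 461.43 → 461.
border pick-up: 105 × 29/31 = 98.23 → 98.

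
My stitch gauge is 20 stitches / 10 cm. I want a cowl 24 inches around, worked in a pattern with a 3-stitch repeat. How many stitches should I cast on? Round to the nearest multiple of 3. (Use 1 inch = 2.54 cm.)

24 in = 24 × 2.54 = 60.96 cm.
20 / 10 = 2 sts/cm.
60.96 × 2 = 121.92 sts.
→ 123.

123 stitches.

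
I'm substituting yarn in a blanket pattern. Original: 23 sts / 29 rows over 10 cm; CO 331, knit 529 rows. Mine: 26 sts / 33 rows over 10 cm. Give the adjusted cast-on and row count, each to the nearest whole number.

Stitches: 331 × 26/23 = 374.17 → 374.
Rows: 529 × 33/29 = 601.97 → 602.

Cast on 374 stitches; work 602 rows.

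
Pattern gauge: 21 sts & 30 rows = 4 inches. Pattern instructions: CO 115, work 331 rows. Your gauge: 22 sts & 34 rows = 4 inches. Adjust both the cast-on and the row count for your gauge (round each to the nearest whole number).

Stitches: 115 × 22/21 = 120.48 → 120.
Rows: 331 × 34/30 = 375.13 → 375.

Cast on 120 stitches; work 375 rows.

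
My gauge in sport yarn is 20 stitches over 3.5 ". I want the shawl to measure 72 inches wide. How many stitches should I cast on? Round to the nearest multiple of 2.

CO 412 sts.

20 stitches / 3.5 in = 5.714 stitches per inch.
72 × 5.714 = 411.43 stitches.
Round to nearest multiple of 2 → 412.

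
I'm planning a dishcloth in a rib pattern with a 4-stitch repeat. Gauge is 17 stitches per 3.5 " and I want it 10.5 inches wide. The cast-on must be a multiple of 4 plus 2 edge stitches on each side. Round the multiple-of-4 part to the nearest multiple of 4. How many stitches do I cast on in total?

Cast on 52 stitches.

17 / 3.5 = 4.857 sts per inch.
10.5 × 4.857 = 51.00 sts.
Less 4 edge sts → 47.00 for the repeat.
Nearest multiple of 4: 48.
Add back 4 edge sts → 52.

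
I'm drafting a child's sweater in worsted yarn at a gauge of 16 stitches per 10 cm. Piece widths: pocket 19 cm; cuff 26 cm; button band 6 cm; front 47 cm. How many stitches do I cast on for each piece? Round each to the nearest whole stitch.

Rate = 16/10 = 1.6 sts per cm.
pocket: 19 × 1.6 = 30.40 → 30.
cuff: 26 × 1.6 = 41.60 → 42.
button band: 6 × 1.6 = 9.60 → 10.
front: 47 × 1.6 = 75.20 → 75.

pocket 30; cuff 42; button band 10; front 75.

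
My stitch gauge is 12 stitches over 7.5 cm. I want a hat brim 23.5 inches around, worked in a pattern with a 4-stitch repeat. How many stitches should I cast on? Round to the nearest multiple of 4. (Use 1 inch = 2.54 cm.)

23.5 in = 23.5 × 2.54 = 59.69 cm.
12 / 7.5 = 1.6 sts/cm.
59.69 × 1.6 = 95.50 sts.
→ 96.

CO 96 sts.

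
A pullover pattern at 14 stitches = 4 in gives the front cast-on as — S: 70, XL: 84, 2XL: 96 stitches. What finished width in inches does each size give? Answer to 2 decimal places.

S 20.00 inches; XL 24.00 inches; 2XL 27.43 inches.

14/4 = 3.5 sts per in.
S: 70 / 3.5 = 20.000 → 20.00 in.
XL: 84 / 3.5 = 24.000 → 24.00 in.
2XL: 96 / 3.5 = 27.429 → 27.43 in.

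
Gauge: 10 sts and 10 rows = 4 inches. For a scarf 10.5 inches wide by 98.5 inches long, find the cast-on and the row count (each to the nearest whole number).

Stitch gauge = 10/4 = 2.5 sts/in; 10.5 × 2.5 = 26.25 → 26 sts.
Row gauge = 10/4 = 2.5 rows/in; 98.5 × 2.5 = 246.25 → 246 rows.

Cast on 26 stitches and work 246 rows.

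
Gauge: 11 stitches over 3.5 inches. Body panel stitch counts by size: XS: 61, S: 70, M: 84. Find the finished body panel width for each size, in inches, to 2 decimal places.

11/3.5 = 3.143 sts per in.
XS: 61 / 3.143 = 19.409 → 19.41 in.
S: 70 / 3.143 = 22.273 → 22.27 in.
M: 84 / 3.143 = 26.727 → 26.73 in.

XS 19.41 inches; S 22.27 inches; M 26.73 inches.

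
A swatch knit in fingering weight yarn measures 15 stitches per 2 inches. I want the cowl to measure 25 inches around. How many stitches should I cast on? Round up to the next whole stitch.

15 stitches / 2 in = 7.5 stitches per inch.
25 × 7.5 = 187.50 stitches.
Round up → 188.

CO 188 sts.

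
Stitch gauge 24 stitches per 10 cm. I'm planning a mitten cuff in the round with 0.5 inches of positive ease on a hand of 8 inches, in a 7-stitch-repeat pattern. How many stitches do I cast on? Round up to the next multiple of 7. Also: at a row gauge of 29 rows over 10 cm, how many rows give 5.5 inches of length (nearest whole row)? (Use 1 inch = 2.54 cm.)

Finished = 8 + 0.5 = 8.5 inches.
8.5 inches × 2.54 = 21.59 cm.
24/10 = 2.4 sts per cm; 21.59 × 2.4 = 51.82 sts.
Next multiple of 7 → 56.
5.5 inches = 13.97 cm; × 2.9 = 40.51 → 41 rows.

Cast on 56 stitches; work 41 rows.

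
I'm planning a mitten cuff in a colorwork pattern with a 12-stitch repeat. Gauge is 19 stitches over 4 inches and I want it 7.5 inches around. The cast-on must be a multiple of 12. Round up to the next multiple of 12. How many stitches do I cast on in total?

19 / 4 = 4.75 sts per inch.
7.5 × 4.75 = 35.62 sts.
Next multiple of 12: 36.

CO 36 sts.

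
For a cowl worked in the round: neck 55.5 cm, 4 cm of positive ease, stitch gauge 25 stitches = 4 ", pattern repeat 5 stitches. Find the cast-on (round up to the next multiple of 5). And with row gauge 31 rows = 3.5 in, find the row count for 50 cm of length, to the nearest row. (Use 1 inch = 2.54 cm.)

Cast on 150 stitches; work 174 rows.

Finished = 55.5 + 4 = 59.5 cm.
59.5 cm × 1/2.54 = 23.43 inches.
25/4 = 6.25 sts per in; 23.43 × 6.25 = 146.41 sts.
Next multiple of 5 → 150.
50 cm = 19.69 inches; × 8.857 = 174.35 → 174 rows.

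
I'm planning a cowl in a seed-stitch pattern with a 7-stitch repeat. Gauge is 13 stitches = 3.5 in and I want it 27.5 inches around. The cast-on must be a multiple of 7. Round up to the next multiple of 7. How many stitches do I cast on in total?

13 / 3.5 = 3.714 sts per inch.
27.5 × 3.714 = 102.14 sts.
Next multiple of 7: 105.

CO 105 sts.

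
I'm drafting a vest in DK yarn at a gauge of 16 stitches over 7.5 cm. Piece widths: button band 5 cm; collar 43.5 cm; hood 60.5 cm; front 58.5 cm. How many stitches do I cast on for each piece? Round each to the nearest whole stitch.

Rate = 16/7.5 = 2.133 sts per cm.
button band: 5 × 2.133 = 10.67 → 11.
collar: 43.5 × 2.133 = 92.80 → 93.
hood: 60.5 × 2.133 = 129.07 → 129.
front: 58.5 × 2.133 = 124.80 → 125.

button band 11; collar 93; hood 129; front 125.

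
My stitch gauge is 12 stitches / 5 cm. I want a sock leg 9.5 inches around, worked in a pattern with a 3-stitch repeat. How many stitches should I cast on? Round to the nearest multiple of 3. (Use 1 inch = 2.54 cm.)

Cast on 57 stitches.

9.5 in = 9.5 × 2.54 = 24.13 cm.
12 / 5 = 2.4 sts/cm.
24.13 × 2.4 = 57.91 sts.
→ 57.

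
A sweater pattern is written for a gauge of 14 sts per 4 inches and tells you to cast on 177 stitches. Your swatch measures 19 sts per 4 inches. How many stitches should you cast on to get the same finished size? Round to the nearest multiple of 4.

Scale factor = 19 / 14 = 1.357.
177 × 19 / 14 = 240.21 sts.
→ 240 sts.

Cast on 240 stitches.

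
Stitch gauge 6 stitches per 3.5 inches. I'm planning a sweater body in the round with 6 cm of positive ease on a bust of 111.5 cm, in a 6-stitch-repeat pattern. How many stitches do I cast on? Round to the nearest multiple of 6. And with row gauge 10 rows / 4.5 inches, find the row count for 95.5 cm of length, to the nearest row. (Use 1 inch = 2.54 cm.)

Cast on 78 stitches; work 84 rows.

Finished = 111.5 + 6 = 117.5 cm.
117.5 cm × 1/2.54 = 46.26 inches.
6/3.5 = 1.714 sts per in; 46.26 × 1.714 = 79.30 sts.
Nearest multiple of 6 → 78.
95.5 cm = 37.60 inches; × 2.222 = 83.55 → 84 rows.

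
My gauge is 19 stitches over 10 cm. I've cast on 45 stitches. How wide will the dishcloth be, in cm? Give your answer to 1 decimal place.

23.7 cm.

19 stitches / 10 cm = 1.9 stitches per cm.
45 / 1.9 = 23.68 cm.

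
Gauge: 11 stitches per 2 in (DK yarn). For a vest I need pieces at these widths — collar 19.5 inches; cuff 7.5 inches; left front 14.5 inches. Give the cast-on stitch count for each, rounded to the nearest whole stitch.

Rate = 11/2 = 5.5 sts per in.
collar: 19.5 × 5.5 = 107.25 → 107.
cuff: 7.5 × 5.5 = 41.25 → 41.
left front: 14.5 × 5.5 = 79.75 → 80.

collar 107; cuff 41; left front 80.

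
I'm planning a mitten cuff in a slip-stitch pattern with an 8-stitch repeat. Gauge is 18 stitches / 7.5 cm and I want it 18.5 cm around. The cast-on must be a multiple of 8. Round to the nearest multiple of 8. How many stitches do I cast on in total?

48 stitches.

18 / 7.5 = 2.4 sts per cm.
18.5 × 2.4 = 44.40 sts.
Nearest multiple of 8: 48.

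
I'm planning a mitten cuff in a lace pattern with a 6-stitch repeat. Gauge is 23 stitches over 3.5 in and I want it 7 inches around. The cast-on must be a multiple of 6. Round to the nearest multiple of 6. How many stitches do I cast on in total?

CO 48 sts.

23 / 3.5 = 6.571 sts per inch.
7 × 6.571 = 46.00 sts.
Nearest multiple of 6: 48.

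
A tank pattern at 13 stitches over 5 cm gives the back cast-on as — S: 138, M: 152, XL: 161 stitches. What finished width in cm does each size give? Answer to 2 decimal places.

13/5 = 2.6 sts per cm.
S: 138 / 2.6 = 53.077 → 53.08 cm.
M: 152 / 2.6 = 58.462 → 58.46 cm.
XL: 161 / 2.6 = 61.923 → 61.92 cm.

S 53.08 cm; M 58.46 cm; XL 61.92 cm.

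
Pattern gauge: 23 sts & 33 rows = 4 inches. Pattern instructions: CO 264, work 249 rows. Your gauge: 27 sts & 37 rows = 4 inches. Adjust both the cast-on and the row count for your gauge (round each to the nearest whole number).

Stitches: 264 × 27/23 = 309.91 → 310.
Rows: 249 × 37/33 = 279.18 → 279.

Cast on 310 stitches; work 279 rows.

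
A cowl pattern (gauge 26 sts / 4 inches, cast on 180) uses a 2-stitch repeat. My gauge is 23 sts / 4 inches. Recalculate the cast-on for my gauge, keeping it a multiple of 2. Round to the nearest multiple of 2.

180 × 23 / 26 = 159.23.
Nearest multiple of 2: 160.

160 stitches.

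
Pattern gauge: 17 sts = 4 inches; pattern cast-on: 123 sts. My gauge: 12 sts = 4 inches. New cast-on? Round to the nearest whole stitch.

87 stitches.

Scale factor = 12 / 17 = 0.706.
123 × 12 / 17 = 86.82 sts.
→ 87 sts.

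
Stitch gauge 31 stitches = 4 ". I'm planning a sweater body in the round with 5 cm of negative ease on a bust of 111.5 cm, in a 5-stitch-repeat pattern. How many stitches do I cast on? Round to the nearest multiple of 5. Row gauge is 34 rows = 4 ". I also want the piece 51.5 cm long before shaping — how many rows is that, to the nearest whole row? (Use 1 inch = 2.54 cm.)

Cast on 325 stitches; work 172 rows.

Finished = 111.5 − 5 = 106.5 cm.
106.5 cm × 1/2.54 = 41.93 inches.
31/4 = 7.75 sts per in; 41.93 × 7.75 = 324.95 sts.
Nearest multiple of 5 → 325.
51.5 cm = 20.28 inches; × 8.5 = 172.34 → 172 rows.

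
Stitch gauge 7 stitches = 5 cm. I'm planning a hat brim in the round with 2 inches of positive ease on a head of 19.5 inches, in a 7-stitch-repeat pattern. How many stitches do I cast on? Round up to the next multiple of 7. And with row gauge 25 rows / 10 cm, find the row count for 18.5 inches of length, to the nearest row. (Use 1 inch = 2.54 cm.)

Finished = 19.5 + 2 = 21.5 inches.
21.5 inches × 2.54 = 54.61 cm.
7/5 = 1.4 sts per cm; 54.61 × 1.4 = 76.45 sts.
Next multiple of 7 → 77.
18.5 inches = 46.99 cm; × 2.5 = 117.47 → 117 rows.

Cast on 77 stitches; work 117 rows.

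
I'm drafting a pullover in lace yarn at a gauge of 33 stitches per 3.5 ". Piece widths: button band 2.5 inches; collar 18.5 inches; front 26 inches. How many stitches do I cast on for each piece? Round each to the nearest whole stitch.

button band 24; collar 174; front 245.

Rate = 33/3.5 = 9.429 sts per in.
button band: 2.5 × 9.429 = 23.57 → 24.
collar: 18.5 × 9.429 = 174.43 → 174.
front: 26 × 9.429 = 245.14 → 245.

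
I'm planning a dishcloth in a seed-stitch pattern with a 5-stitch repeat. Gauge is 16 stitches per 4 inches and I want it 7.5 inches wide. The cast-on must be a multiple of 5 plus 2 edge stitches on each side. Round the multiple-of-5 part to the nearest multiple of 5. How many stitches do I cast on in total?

16 / 4 = 4 sts per inch.
7.5 × 4 = 30.00 sts.
Less 4 edge sts → 26.00 for the repeat.
Nearest multiple of 5: 25.
Add back 4 edge sts → 29.

CO 29 sts.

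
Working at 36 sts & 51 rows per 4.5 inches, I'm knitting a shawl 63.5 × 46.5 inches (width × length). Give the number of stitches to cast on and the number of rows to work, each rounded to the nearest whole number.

Stitch gauge = 36/4.5 = 8 sts/in; 63.5 × 8 = 508.00 → 508 sts.
Row gauge = 51/4.5 = 11.333 rows/in; 46.5 × 11.333 = 527.00 → 527 rows.

Cast on 508 stitches and work 527 rows.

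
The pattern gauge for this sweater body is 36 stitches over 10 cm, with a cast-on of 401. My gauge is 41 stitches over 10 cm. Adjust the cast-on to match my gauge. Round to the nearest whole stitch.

Cast on 457 stitches.

Scale factor = 41 / 36 = 1.139.
401 × 41 / 36 = 456.69 sts.
→ 457 sts.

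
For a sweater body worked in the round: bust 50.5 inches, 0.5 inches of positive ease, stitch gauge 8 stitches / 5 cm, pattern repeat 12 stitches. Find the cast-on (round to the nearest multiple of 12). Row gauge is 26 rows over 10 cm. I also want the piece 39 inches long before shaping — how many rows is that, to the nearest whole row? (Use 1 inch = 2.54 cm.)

Cast on 204 stitches; work 258 rows.

Finished = 50.5 + 0.5 = 51 inches.
51 inches × 2.54 = 129.54 cm.
8/5 = 1.6 sts per cm; 129.54 × 1.6 = 207.26 sts.
Nearest multiple of 12 → 204.
39 inches = 99.06 cm; × 2.6 = 257.56 → 258 rows.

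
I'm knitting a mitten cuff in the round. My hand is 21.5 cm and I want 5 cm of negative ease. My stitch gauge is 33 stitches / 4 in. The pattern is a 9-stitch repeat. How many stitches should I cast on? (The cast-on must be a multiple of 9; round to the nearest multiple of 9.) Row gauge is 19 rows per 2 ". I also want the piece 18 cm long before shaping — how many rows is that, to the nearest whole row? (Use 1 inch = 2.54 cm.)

Cast on 54 stitches; work 67 rows.

Finished = 21.5 − 5 = 16.5 cm.
16.5 cm × 1/2.54 = 6.50 inches.
33/4 = 8.25 sts per in; 6.50 × 8.25 = 53.59 sts.
Nearest multiple of 9 → 54.
18 cm = 7.09 inches; × 9.5 = 67.32 → 67 rows.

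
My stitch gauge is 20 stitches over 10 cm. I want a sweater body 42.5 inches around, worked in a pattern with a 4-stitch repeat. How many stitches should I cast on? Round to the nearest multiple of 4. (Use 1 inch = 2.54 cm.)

216 stitches.

42.5 in = 42.5 × 2.54 = 107.95 cm.
20 / 10 = 2 sts/cm.
107.95 × 2 = 215.90 sts.
→ 216.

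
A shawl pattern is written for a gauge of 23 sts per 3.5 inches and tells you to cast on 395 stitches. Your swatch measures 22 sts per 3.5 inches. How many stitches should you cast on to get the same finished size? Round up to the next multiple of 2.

Scale factor = 22 / 23 = 0.957.
395 × 22 / 23 = 377.83 sts.
→ 378 sts.

Cast on 378 stitches.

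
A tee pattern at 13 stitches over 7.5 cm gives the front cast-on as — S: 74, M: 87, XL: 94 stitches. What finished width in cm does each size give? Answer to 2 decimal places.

13/7.5 = 1.733 sts per cm.
S: 74 / 1.733 = 42.692 → 42.69 cm.
M: 87 / 1.733 = 50.192 → 50.19 cm.
XL: 94 / 1.733 = 54.231 → 54.23 cm.

S 42.69 cm; M 50.19 cm; XL 54.23 cm.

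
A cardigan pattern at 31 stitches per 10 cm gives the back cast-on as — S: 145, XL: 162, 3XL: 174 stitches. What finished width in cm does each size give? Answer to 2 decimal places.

31/10 = 3.1 sts per cm.
S: 145 / 3.1 = 46.774 → 46.77 cm.
XL: 162 / 3.1 = 52.258 → 52.26 cm.
3XL: 174 / 3.1 = 56.129 → 56.13 cm.

S 46.77 cm; XL 52.26 cm; 3XL 56.13 cm.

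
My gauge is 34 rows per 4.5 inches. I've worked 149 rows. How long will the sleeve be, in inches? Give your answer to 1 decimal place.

34 rows / 4.5 inch = 7.556 rows per inch.
149 / 7.556 = 19.72 inches.

19.7 inches.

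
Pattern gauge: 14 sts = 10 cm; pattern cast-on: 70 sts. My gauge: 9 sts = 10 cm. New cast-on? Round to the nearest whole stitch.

Scale factor = 9 / 14 = 0.643.
70 × 9 / 14 = 45.00 sts.

45 stitches.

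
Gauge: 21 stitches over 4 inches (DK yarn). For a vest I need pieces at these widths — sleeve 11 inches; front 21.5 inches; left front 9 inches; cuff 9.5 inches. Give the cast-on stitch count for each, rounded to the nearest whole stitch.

Rate = 21/4 = 5.25 sts per in.
sleeve: 11 × 5.25 = 57.75 → 58.
front: 21.5 × 5.25 = 112.88 → 113.
left front: 9 × 5.25 = 47.25 → 47.
cuff: 9.5 × 5.25 = 49.88 → 50.

sleeve 58; front 113; left front 47; cuff 50.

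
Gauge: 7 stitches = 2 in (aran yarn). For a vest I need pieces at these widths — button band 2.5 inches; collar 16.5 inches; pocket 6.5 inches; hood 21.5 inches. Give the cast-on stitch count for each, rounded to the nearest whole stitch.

button band 9; collar 58; pocket 23; hood 75.

Rate = 7/2 = 3.5 sts per in.
button band: 2.5 × 3.5 = 8.75 → 9.
collar: 16.5 × 3.5 = 57.75 → 58.
pocket: 6.5 × 3.5 = 22.75 → 23.
hood: 21.5 × 3.5 = 75.25 → 75.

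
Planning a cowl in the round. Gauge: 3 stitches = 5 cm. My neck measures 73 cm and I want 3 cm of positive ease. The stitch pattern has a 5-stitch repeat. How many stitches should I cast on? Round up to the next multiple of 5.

Finished = 73 + 3 = 76 cm.
3 / 5 = 0.6 sts/cm.
76 × 0.6 = 45.60 sts.
Next multiple of 5: 50.

50 stitches.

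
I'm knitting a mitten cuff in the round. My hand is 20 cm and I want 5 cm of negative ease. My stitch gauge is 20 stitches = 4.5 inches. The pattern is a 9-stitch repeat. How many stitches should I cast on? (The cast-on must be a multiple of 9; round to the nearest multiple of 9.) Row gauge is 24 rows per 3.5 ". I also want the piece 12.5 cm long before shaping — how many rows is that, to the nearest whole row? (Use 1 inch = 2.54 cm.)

Cast on 27 stitches; work 34 rows.

Finished = 20 − 5 = 15 cm.
15 cm × 1/2.54 = 5.91 inches.
20/4.5 = 4.444 sts per in; 5.91 × 4.444 = 26.25 sts.
Nearest multiple of 9 → 27.
12.5 cm = 4.92 inches; × 6.857 = 33.75 → 34 rows.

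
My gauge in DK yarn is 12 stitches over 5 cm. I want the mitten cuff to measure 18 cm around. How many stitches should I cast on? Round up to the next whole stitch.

12 stitches / 5 cm = 2.4 stitches per cm.
18 × 2.4 = 43.20 stitches.
Round up → 44.

CO 44 sts.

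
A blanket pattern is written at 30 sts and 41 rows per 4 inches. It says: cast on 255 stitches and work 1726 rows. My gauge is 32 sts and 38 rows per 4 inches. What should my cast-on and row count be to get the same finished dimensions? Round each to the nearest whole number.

Stitches: 255 × 32/30 = 272.00 → 272.
Rows: 1726 × 38/41 = 1599.71 → 1600.

Cast on 272 stitches; work 1600 rows.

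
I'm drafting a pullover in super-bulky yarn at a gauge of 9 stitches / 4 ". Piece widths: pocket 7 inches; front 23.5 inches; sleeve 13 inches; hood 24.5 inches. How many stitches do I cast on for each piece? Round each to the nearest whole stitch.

pocket 16; front 53; sleeve 29; hood 55.

Rate = 9/4 = 2.25 sts per in.
pocket: 7 × 2.25 = 15.75 → 16.
front: 23.5 × 2.25 = 52.88 → 53.
sleeve: 13 × 2.25 = 29.25 → 29.
hood: 24.5 × 2.25 = 55.12 → 55.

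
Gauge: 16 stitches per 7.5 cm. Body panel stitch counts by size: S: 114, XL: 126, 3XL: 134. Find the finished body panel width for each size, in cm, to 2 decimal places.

S 53.44 cm; XL 59.06 cm; 3XL 62.81 cm.

16/7.5 = 2.133 sts per cm.
S: 114 / 2.133 = 53.438 → 53.44 cm.
XL: 126 / 2.133 = 59.062 → 59.06 cm.
3XL: 134 / 2.133 = 62.812 → 62.81 cm.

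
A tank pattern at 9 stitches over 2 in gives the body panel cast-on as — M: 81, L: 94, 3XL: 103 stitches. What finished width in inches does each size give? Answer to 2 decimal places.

M 18.00 inches; L 20.89 inches; 3XL 22.89 inches.

9/2 = 4.5 sts per in.
M: 81 / 4.5 = 18.000 → 18.00 in.
L: 94 / 4.5 = 20.889 → 20.89 in.
3XL: 103 / 4.5 = 22.889 → 22.89 in.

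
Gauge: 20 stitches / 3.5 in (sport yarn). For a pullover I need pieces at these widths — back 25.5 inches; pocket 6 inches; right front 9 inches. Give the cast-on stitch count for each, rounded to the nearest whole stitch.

back 146; pocket 34; right front 51.

Rate = 20/3.5 = 5.714 sts per in.
back: 25.5 × 5.714 = 145.71 → 146.
pocket: 6 × 5.714 = 34.29 → 34.
right front: 9 × 5.714 = 51.43 → 51.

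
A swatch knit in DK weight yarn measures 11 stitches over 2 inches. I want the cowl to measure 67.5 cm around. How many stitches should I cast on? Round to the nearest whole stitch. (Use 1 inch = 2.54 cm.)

146 stitches.

67.5 cm = 26.57 in.
11 stitches / 2 in = 5.5 stitches per inch.
26.57 × 5.5 = 146.16 stitches.
Round to nearest → 146.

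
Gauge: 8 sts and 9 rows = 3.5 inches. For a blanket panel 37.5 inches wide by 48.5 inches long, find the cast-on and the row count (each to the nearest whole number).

Stitch gauge = 8/3.5 = 2.286 sts/in; 37.5 × 2.286 = 85.71 → 86 sts.
Row gauge = 9/3.5 = 2.571 rows/in; 48.5 × 2.571 = 124.71 → 125 rows.

Cast on 86 stitches and work 125 rows.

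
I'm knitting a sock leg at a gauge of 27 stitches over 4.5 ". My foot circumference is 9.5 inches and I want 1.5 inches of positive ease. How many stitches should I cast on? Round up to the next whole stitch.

Finished = 9.5 + 1.5 = 11 in.
27 / 4.5 = 6 sts per inch.
11.00 × 6 = 66.00 sts.

66 stitches.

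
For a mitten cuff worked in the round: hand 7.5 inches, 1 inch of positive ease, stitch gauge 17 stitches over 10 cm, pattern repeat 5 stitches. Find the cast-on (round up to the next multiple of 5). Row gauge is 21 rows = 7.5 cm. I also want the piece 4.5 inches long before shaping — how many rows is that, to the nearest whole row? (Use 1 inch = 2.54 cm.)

Finished = 7.5 + 1 = 8.5 inches.
8.5 inches × 2.54 = 21.59 cm.
17/10 = 1.7 sts per cm; 21.59 × 1.7 = 36.70 sts.
Next multiple of 5 → 40.
4.5 inches = 11.43 cm; × 2.8 = 32.00 → 32 rows.

Cast on 40 stitches; work 32 rows.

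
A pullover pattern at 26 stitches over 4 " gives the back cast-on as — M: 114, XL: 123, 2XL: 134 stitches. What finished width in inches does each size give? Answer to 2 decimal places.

M 17.54 inches; XL 18.92 inches; 2XL 20.62 inches.

26/4 = 6.5 sts per in.
M: 114 / 6.5 = 17.538 → 17.54 in.
XL: 123 / 6.5 = 18.923 → 18.92 in.
2XL: 134 / 6.5 = 20.615 → 20.62 in.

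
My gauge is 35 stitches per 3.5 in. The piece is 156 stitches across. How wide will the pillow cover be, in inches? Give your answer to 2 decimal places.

35 stitches / 3.5 inch = 10 stitches per inch.
156 / 10 = 15.600 inches.

15.60 inches.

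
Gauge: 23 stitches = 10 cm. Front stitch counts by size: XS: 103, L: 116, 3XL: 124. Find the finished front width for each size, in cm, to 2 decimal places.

23/10 = 2.3 sts per cm.
XS: 103 / 2.3 = 44.783 → 44.78 cm.
L: 116 / 2.3 = 50.435 → 50.43 cm.
3XL: 124 / 2.3 = 53.913 → 53.91 cm.

XS 44.78 cm; L 50.43 cm; 3XL 53.91 cm.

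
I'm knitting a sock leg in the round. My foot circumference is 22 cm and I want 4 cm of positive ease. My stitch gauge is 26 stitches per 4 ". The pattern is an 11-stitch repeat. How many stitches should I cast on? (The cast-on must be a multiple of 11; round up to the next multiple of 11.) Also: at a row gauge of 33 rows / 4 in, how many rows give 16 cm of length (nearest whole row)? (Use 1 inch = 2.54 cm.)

Cast on 77 stitches; work 52 rows.

Finished = 22 + 4 = 26 cm.
26 cm × 1/2.54 = 10.24 inches.
26/4 = 6.5 sts per in; 10.24 × 6.5 = 66.54 sts.
Next multiple of 11 → 77.
16 cm = 6.30 inches; × 8.25 = 51.97 → 52 rows.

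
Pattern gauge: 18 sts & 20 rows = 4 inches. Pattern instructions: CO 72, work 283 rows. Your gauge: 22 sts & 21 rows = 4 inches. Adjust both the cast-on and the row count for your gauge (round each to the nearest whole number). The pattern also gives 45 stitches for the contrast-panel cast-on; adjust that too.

Cast on 88 stitches; work 297 rows; contrast-panel cast-on 55 stitches.

Stitches: 72 × 22/18 = 88.00 → 88.
Rows: 283 × 21/20 = 297.15 → 297.
contrast-panel cast-on: 45 × 22/18 = 55.00 → 55.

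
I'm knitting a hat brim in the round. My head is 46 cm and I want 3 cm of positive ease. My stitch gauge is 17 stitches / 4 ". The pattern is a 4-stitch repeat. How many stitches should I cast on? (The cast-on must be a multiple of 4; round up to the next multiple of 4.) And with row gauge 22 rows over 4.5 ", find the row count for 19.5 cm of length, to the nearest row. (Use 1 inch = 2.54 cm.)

Finished = 46 + 3 = 49 cm.
49 cm × 1/2.54 = 19.29 inches.
17/4 = 4.25 sts per in; 19.29 × 4.25 = 81.99 sts.
Next multiple of 4 → 84.
19.5 cm = 7.68 inches; × 4.889 = 37.53 → 38 rows.

Cast on 84 stitches; work 38 rows.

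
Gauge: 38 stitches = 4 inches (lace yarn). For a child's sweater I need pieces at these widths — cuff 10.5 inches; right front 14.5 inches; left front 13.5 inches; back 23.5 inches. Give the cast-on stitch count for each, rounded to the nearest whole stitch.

cuff 100; right front 138; left front 128; back 223.

Rate = 38/4 = 9.5 sts per in.
cuff: 10.5 × 9.5 = 99.75 → 100.
right front: 14.5 × 9.5 = 137.75 → 138.
left front: 13.5 × 9.5 = 128.25 → 128.
back: 23.5 × 9.5 = 223.25 → 223.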